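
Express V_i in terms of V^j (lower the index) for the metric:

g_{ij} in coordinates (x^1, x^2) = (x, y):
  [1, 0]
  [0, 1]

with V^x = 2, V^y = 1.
V_i = g_{ij} V^j:
V_x = (1)(2) + (0)(1) = 2
V_y = (0)(2) + (1)(1) = 1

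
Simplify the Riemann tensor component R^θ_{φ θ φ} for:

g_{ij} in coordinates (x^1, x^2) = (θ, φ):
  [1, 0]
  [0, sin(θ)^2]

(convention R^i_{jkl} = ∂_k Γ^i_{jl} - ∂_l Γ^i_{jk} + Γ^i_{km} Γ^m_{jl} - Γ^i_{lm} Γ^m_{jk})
Non-zero Christoffel symbols (Γ^k_{ij} = Γ^k_{ji}):
Γ^θ_{φ φ} = -sin(2*θ)/2
Γ^φ_{θ φ} = 1/tan(θ)
R^θ_{φ θ φ} = ∂_θ Γ^θ_{φ φ} - ∂_φ Γ^θ_{φ θ} + Γ^θ_{θ m} Γ^m_{φ φ} - Γ^θ_{φ m} Γ^m_{φ θ}
  = (-cos(2*θ)) - (0) + (0) - (-cos(θ)^2) = sin(θ)^2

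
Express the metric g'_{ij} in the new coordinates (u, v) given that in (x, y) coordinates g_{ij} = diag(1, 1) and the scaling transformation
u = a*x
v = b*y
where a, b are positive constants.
Invert the transformation: x = u/a, y = v/b
g'_{ij} = (∂x^k/∂x'^i)(∂x^l/∂x'^j) g_{kl}; with g_{kl} = δ_{kl} this is Σ_k (∂x^k/∂x'^i)(∂x^k/∂x'^j).
Jacobian: ∂x/∂u = 1/a, ∂x/∂v = 0, ∂y/∂u = 0, ∂y/∂v = 1/b
g'_{uu} = (1/a)(1/a) + (0)(0) = 1/a^2
g'_{uv} = (1/a)(0) + (0)(1/b) = 0
g'_{vv} = (0)(0) + (1/b)(1/b) = 1/b^2
g'_{ij} = diag(1/a^2, 1/b^2)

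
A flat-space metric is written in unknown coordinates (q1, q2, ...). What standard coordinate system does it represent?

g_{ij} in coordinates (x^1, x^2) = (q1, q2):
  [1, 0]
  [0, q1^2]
The line element ds^2 = dq1^2 + q1^2 dq2^2 is dr^2 + r^2 dθ^2 with q1 = r, q2 = θ.
polar coordinates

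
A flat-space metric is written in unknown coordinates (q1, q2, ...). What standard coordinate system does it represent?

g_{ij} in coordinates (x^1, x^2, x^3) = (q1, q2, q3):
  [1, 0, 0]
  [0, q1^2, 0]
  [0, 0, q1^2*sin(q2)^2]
The line element ds^2 = dq1^2 + q1^2 dq2^2 + q1^2 sin(q2)^2 dq3^2 is dr^2 + r^2 dθ^2 + r^2 sin(θ)^2 dφ^2 with q1 = r, q2 = θ, q3 = φ.
spherical coordinates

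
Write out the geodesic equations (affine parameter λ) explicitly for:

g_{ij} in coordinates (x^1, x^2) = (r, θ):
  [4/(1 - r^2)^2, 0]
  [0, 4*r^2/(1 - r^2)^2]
Geodesic equation: d^2x^k/dλ^2 + Γ^k_{ij} (dx^i/dλ)(dx^j/dλ) = 0.
Non-zero Christoffel symbols:
Γ^r_{r r} = 2*r/(1 - r^2)
Γ^r_{θ θ} = (r^3 + r)/(r^2 - 1)
Γ^θ_{r θ} = (-r^2 - 1)/(r^3 - r)
Substituting (the symmetric pair Γ^k_{ij}, Γ^k_{ji} combines into a factor 2):
d^2r/dλ^2 + (2*r/(1 - r^2)) (dr/dλ)^2 + ((r^3 + r)/(r^2 - 1)) (dθ/dλ)^2 = 0
d^2θ/dλ^2 + ((-2*r^2 - 2)/(r^3 - r)) (dr/dλ)(dθ/dλ) = 0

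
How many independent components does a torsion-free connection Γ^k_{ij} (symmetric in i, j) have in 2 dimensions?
Γ^k_{ij} has n choices for the upper index and n(n+1)/2 independent symmetric lower index pairs.
Total = 2 × 2×3/2 = 2 × 3 = 6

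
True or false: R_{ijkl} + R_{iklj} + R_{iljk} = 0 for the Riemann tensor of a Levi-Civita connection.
This is the first (algebraic) Bianchi identity.
True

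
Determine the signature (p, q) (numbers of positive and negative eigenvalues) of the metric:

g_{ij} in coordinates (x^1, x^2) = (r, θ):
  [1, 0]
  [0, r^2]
The metric is diagonal, so its eigenvalues are the diagonal entries: 1, r^2 (at a generic point, where coordinate-dependent entries are positive).
2 positive, 0 negative.
(2, 0) - Riemannian (positive definite)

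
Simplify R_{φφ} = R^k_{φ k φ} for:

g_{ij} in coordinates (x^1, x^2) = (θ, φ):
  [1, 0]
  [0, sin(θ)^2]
Non-zero Christoffel symbols (Γ^k_{ij} = Γ^k_{ji}):
Γ^θ_{φ φ} = -sin(2*θ)/2
Γ^φ_{θ φ} = 1/tan(θ)
R^θ_{φ θ φ} = ∂_θ Γ^θ_{φ φ} - ∂_φ Γ^θ_{φ θ} + Γ^θ_{θ m} Γ^m_{φ φ} - Γ^θ_{φ m} Γ^m_{φ θ}
  = (-cos(2*θ)) - (0) + (0) - (-cos(θ)^2) = sin(θ)^2
R^φ_{φ φ φ} = 0 (a repeated index in an antisymmetric pair)
R_{φφ} = R^θ_{φ θ φ} + R^φ_{φ φ φ} = (sin(θ)^2) + (0) = sin(θ)^2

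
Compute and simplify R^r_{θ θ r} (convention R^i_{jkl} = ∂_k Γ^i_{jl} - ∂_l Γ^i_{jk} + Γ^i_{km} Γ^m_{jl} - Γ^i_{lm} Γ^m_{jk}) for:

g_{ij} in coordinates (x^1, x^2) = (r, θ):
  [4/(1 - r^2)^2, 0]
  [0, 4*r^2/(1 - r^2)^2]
Non-zero Christoffel symbols (Γ^k_{ij} = Γ^k_{ji}):
Γ^r_{r r} = 2*r/(1 - r^2)
Γ^r_{θ θ} = (r^3 + r)/(r^2 - 1)
Γ^θ_{r θ} = (-r^2 - 1)/(r^3 - r)
R^r_{θ θ r} = ∂_θ Γ^r_{θ r} - ∂_r Γ^r_{θ θ} + Γ^r_{θ m} Γ^m_{θ r} - Γ^r_{r m} Γ^m_{θ θ}
  = (0) - ((r^4 - 4*r^2 - 1)/(r^2 - 1)^2) + (-(r^2 + 1)^2/(r^2 - 1)^2) - (-2*r^2*(r^2 + 1)/(r^2 - 1)^2) = 4*r^2/(r^2 - 1)^2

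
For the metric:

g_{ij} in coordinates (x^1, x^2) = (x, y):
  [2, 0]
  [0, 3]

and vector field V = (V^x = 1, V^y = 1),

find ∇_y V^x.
All Christoffel symbols are zero.
∇_y V^x = ∂_y V^x + Γ^x_{y j} V^j
  = (0) + (0)(1) + (0)(1)
  = 0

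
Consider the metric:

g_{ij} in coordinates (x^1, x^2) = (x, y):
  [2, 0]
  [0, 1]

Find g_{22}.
With x^1 = x, x^2 = y, g_{22} = g_{yy} is the row-2, column-2 entry of the matrix.
g_{22} = 1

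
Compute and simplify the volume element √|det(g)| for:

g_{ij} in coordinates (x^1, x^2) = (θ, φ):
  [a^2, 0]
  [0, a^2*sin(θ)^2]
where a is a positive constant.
det(g) = a^4*sin(θ)^2
√|det(g)| = a^2*sin(θ) (taking 0 < θ < π so that |sin(θ)| = sin(θ))
Volume element: dV = a^2*sin(θ) dθ dφ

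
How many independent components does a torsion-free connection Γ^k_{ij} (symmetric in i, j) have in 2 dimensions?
Γ^k_{ij} has n choices for the upper index and n(n+1)/2 independent symmetric lower index pairs.
Total = 2 × 2×3/2 = 2 × 3 = 6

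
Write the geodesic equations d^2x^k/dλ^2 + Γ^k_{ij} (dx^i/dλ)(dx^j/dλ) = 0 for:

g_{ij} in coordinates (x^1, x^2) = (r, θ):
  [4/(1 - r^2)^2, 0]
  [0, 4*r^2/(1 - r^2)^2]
Geodesic equation: d^2x^k/dλ^2 + Γ^k_{ij} (dx^i/dλ)(dx^j/dλ) = 0.
Non-zero Christoffel symbols:
Γ^r_{r r} = 2*r/(1 - r^2)
Γ^r_{θ θ} = (r^3 + r)/(r^2 - 1)
Γ^θ_{r θ} = (-r^2 - 1)/(r^3 - r)
Substituting (the symmetric pair Γ^k_{ij}, Γ^k_{ji} combines into a factor 2):
d^2r/dλ^2 + (2*r/(1 - r^2)) (dr/dλ)^2 + ((r^3 + r)/(r^2 - 1)) (dθ/dλ)^2 = 0
d^2θ/dλ^2 + ((-2*r^2 - 2)/(r^3 - r)) (dr/dλ)(dθ/dλ) = 0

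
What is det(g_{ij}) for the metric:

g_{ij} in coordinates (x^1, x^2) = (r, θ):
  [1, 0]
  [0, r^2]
For a 2×2 metric: det(g) = g_{11}·g_{22} - g_{12}·g_{21}
= (1)·(r^2) - (0)·(0)
= r^2 - 0
det(g) = r^2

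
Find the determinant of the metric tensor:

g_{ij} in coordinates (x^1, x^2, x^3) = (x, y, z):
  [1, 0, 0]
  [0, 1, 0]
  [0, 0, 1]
Diagonal metric: det(g) = g_{11}·g_{22}·g_{33}
= (1)·(1)·(1)
det(g) = 1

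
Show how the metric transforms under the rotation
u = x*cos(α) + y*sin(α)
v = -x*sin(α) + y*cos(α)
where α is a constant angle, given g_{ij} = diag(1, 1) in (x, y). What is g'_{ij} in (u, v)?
Invert the transformation: x = u*cos(α) - v*sin(α), y = u*sin(α) + v*cos(α)
g'_{ij} = (∂x^k/∂x'^i)(∂x^l/∂x'^j) g_{kl}; with g_{kl} = δ_{kl} this is Σ_k (∂x^k/∂x'^i)(∂x^k/∂x'^j).
Jacobian: ∂x/∂u = cos(α), ∂x/∂v = -sin(α), ∂y/∂u = sin(α), ∂y/∂v = cos(α)
g'_{uu} = (cos(α))(cos(α)) + (sin(α))(sin(α)) = 1
g'_{uv} = (cos(α))(-sin(α)) + (sin(α))(cos(α)) = 0
g'_{vv} = (-sin(α))(-sin(α)) + (cos(α))(cos(α)) = 1
g'_{ij} = diag(1, 1)
The Euclidean metric is invariant under rotations.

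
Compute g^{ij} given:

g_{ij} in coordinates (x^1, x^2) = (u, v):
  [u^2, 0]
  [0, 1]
The metric is diagonal, so g^{ij} is diagonal with entries 1/g_{ii}: diag(1/(u^2), 1).
g^{ij}:
  [1/u^2, 0]
  [0, 1]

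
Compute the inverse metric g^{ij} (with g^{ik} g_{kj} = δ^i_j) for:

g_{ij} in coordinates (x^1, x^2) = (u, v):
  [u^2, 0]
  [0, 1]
The metric is diagonal, so g^{ij} is diagonal with entries 1/g_{ii}: diag(1/(u^2), 1).
g^{ij}:
  [1/u^2, 0]
  [0, 1]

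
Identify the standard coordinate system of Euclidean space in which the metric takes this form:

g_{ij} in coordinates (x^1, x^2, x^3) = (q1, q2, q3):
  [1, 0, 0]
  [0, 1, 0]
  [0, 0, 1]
All components are constant and the metric is the identity, i.e. orthonormal rectilinear coordinates.
Cartesian (3D) coordinates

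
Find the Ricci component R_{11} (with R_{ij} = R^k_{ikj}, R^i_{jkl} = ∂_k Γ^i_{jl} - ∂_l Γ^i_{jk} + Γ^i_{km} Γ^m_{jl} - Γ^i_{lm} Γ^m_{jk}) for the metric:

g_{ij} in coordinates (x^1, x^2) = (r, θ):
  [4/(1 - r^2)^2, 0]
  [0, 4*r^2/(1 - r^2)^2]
Non-zero Christoffel symbols (Γ^k_{ij} = Γ^k_{ji}):
Γ^r_{r r} = 2*r/(1 - r^2)
Γ^r_{θ θ} = (r^3 + r)/(r^2 - 1)
Γ^θ_{r θ} = (-r^2 - 1)/(r^3 - r)
R^r_{r r r} = 0 (a repeated index in an antisymmetric pair)
R^θ_{r θ r} = ∂_θ Γ^θ_{r r} - ∂_r Γ^θ_{r θ} + Γ^θ_{θ m} Γ^m_{r r} - Γ^θ_{r m} Γ^m_{r θ}
  = (0) - ((r^4 + 4*r^2 - 1)/(r^3 - r)^2) + (2*(r^2 + 1)/(r^2 - 1)^2) - ((r^2 + 1)^2/(r^3 - r)^2) = -4/(r^2 - 1)^2
R_{rr} = R^r_{r r r} + R^θ_{r θ r} = (0) + (-4/(r^2 - 1)^2) = -4/(r^2 - 1)^2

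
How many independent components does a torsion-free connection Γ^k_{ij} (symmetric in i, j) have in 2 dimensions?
Γ^k_{ij} has n choices for the upper index and n(n+1)/2 independent symmetric lower index pairs.
Total = 2 × 2×3/2 = 2 × 3 = 6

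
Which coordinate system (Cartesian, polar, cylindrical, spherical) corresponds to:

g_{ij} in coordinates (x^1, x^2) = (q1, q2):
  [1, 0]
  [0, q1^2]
The line element ds^2 = dq1^2 + q1^2 dq2^2 is dr^2 + r^2 dθ^2 with q1 = r, q2 = θ.
polar coordinates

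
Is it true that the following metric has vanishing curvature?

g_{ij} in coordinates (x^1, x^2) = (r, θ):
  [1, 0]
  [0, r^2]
Non-zero Christoffel symbols:
Γ^r_{θ θ} = -r
Γ^θ_{r θ} = 1/r
Ricci tensor: R_{rr} = 0, R_{rθ} = 0, R_{θθ} = 0
All R_{ij} vanish; in 2 dimensions the Riemann tensor is fully determined by the Ricci tensor, so R^i_{jkl} = 0: the metric is flat (curvilinear coordinates on flat space).
Yes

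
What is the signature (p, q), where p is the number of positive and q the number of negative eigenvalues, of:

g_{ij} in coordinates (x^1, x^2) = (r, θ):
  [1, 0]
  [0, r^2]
The metric is diagonal, so its eigenvalues are the diagonal entries: 1, r^2 (at a generic point, where coordinate-dependent entries are positive).
2 positive, 0 negative.
(2, 0) - Riemannian (positive definite)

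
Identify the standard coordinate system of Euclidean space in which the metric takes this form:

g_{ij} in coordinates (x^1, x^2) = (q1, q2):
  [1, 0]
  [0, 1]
All components are constant and the metric is the identity, i.e. orthonormal rectilinear coordinates.
Cartesian (2D) coordinates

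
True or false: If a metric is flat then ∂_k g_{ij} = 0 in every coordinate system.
Flatness means R^i_{jkl} = 0; the components can still vary, e.g. the flat plane in polar coordinates has g_{θθ} = r^2.
False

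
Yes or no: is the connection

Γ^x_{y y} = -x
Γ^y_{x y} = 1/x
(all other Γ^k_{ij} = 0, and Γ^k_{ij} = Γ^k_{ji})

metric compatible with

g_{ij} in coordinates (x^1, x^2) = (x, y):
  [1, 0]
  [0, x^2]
Using ∇_k g_{ij} = ∂_k g_{ij} - Γ^m_{ki} g_{mj} - Γ^m_{kj} g_{im}:
e.g. ∇_x g_{yy} = (2*x) - (x) - (x) = 0
Every component ∇_k g_{ij} vanishes: the connection is metric compatible.
Yes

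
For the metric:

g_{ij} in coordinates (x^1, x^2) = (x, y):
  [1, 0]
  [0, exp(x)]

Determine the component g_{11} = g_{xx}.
With x^1 = x, x^2 = y, g_{11} = g_{xx} is the row-1, column-1 entry of the matrix.
g_{11} = 1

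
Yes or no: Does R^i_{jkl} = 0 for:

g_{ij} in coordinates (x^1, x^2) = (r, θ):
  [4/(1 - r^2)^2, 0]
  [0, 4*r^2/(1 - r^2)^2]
Non-zero Christoffel symbols:
Γ^r_{r r} = 2*r/(1 - r^2)
Γ^r_{θ θ} = (r^3 + r)/(r^2 - 1)
Γ^θ_{r θ} = (-r^2 - 1)/(r^3 - r)
Ricci tensor: R_{rr} = -4/(r^2 - 1)^2, R_{rθ} = 0, R_{θθ} = -4*r^2/(r^2 - 1)^2
The Ricci tensor is non-zero, so the Riemann tensor is non-zero: not flat.
No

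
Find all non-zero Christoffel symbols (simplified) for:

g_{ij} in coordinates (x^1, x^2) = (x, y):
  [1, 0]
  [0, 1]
Using Γ^k_{ij} = (1/2) g^{km} (∂_i g_{mj} + ∂_j g_{mi} - ∂_m g_{ij}); the metric is diagonal, so only the m = k term contributes.
Every metric component is constant, so all ∂_m g_{ij} = 0 and every Christoffel symbol vanishes.
All Christoffel symbols are zero.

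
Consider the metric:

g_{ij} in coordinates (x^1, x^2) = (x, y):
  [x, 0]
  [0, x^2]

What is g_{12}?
With x^1 = x, x^2 = y, g_{12} = g_{xy} is the row-1, column-2 entry of the matrix.
g_{12} = 0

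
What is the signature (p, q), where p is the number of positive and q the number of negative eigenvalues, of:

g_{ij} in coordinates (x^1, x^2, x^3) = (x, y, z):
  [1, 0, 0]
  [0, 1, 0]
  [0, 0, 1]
The metric is diagonal, so its eigenvalues are the diagonal entries: 1, 1, 1 (at a generic point, where coordinate-dependent entries are positive).
3 positive, 0 negative.
(3, 0) - Riemannian (positive definite)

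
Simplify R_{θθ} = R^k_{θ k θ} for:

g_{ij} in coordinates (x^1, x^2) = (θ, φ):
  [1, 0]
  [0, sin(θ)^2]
Non-zero Christoffel symbols (Γ^k_{ij} = Γ^k_{ji}):
Γ^θ_{φ φ} = -sin(2*θ)/2
Γ^φ_{θ φ} = 1/tan(θ)
R^θ_{θ θ θ} = 0 (a repeated index in an antisymmetric pair)
R^φ_{θ φ θ} = ∂_φ Γ^φ_{θ θ} - ∂_θ Γ^φ_{θ φ} + Γ^φ_{φ m} Γ^m_{θ θ} - Γ^φ_{θ m} Γ^m_{θ φ}
  = (0) - (-1/sin(θ)^2) + (0) - (1/tan(θ)^2) = 1
R_{θθ} = R^θ_{θ θ θ} + R^φ_{θ φ θ} = (0) + (1) = 1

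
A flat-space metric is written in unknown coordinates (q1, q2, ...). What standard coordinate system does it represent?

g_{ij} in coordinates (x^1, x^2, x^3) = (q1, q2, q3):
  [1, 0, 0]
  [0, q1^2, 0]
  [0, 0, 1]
The line element ds^2 = dq1^2 + q1^2 dq2^2 + dq3^2 is dr^2 + r^2 dθ^2 + dz^2 with q1 = r, q2 = θ, q3 = z.
cylindrical coordinates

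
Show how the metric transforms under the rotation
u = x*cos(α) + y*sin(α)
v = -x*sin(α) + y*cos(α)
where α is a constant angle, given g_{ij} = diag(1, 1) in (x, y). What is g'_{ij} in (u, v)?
Invert the transformation: x = u*cos(α) - v*sin(α), y = u*sin(α) + v*cos(α)
g'_{ij} = (∂x^k/∂x'^i)(∂x^l/∂x'^j) g_{kl}; with g_{kl} = δ_{kl} this is Σ_k (∂x^k/∂x'^i)(∂x^k/∂x'^j).
Jacobian: ∂x/∂u = cos(α), ∂x/∂v = -sin(α), ∂y/∂u = sin(α), ∂y/∂v = cos(α)
g'_{uu} = (cos(α))(cos(α)) + (sin(α))(sin(α)) = 1
g'_{uv} = (cos(α))(-sin(α)) + (sin(α))(cos(α)) = 0
g'_{vv} = (-sin(α))(-sin(α)) + (cos(α))(cos(α)) = 1
g'_{ij} = diag(1, 1)
The Euclidean metric is invariant under rotations.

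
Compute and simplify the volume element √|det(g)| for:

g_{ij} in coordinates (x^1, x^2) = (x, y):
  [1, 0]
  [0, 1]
det(g) = 1
√|det(g)| = 1
Volume element: dV = 1 dx dy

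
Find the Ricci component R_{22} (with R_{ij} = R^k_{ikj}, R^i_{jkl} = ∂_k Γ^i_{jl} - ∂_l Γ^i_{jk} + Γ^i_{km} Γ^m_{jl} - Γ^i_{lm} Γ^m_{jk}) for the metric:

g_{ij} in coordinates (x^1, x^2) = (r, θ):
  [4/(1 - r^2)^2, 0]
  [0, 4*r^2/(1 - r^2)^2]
Non-zero Christoffel symbols (Γ^k_{ij} = Γ^k_{ji}):
Γ^r_{r r} = 2*r/(1 - r^2)
Γ^r_{θ θ} = (r^3 + r)/(r^2 - 1)
Γ^θ_{r θ} = (-r^2 - 1)/(r^3 - r)
R^r_{θ r θ} = ∂_r Γ^r_{θ θ} - ∂_θ Γ^r_{θ r} + Γ^r_{r m} Γ^m_{θ θ} - Γ^r_{θ m} Γ^m_{θ r}
  = ((r^4 - 4*r^2 - 1)/(r^2 - 1)^2) - (0) + (-2*r^2*(r^2 + 1)/(r^2 - 1)^2) - (-(r^2 + 1)^2/(r^2 - 1)^2) = -4*r^2/(r^2 - 1)^2
R^θ_{θ θ θ} = 0 (a repeated index in an antisymmetric pair)
R_{θθ} = R^r_{θ r θ} + R^θ_{θ θ θ} = (-4*r^2/(r^2 - 1)^2) + (0) = -4*r^2/(r^2 - 1)^2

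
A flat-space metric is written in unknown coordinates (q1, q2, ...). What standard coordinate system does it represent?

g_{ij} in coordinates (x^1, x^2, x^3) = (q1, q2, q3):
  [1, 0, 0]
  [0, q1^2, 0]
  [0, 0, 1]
The line element ds^2 = dq1^2 + q1^2 dq2^2 + dq3^2 is dr^2 + r^2 dθ^2 + dz^2 with q1 = r, q2 = θ, q3 = z.
cylindrical coordinates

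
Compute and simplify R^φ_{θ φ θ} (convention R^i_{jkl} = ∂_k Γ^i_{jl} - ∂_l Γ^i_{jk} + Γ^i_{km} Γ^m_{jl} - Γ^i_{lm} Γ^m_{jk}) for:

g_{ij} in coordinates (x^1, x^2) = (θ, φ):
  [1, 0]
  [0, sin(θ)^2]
Non-zero Christoffel symbols (Γ^k_{ij} = Γ^k_{ji}):
Γ^θ_{φ φ} = -sin(2*θ)/2
Γ^φ_{θ φ} = 1/tan(θ)
R^φ_{θ φ θ} = ∂_φ Γ^φ_{θ θ} - ∂_θ Γ^φ_{θ φ} + Γ^φ_{φ m} Γ^m_{θ θ} - Γ^φ_{θ m} Γ^m_{θ φ}
  = (0) - (-1/sin(θ)^2) + (0) - (1/tan(θ)^2) = 1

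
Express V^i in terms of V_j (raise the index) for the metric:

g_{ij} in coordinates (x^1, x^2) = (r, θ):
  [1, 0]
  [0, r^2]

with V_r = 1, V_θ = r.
Inverse metric (diagonal): g^{rr} = 1, g^{θθ} = 1/r^2
V^i = g^{ij} V_j:
V^r = (1)(1) + (0)(r) = 1
V^θ = (0)(1) + (1/r^2)(r) = 1/r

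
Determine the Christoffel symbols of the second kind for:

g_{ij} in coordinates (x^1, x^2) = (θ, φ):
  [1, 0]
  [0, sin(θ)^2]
Using Γ^k_{ij} = (1/2) g^{km} (∂_i g_{mj} + ∂_j g_{mi} - ∂_m g_{ij}); the metric is diagonal, so only the m = k term contributes.
Non-zero symbols (using the symmetry Γ^k_{ij} = Γ^k_{ji}):
Γ^θ_{φ φ} = (1/2) g^{θθ} (∂_φ g_{θφ} + ∂_φ g_{θφ} - ∂_θ g_{φφ}) = (1/2)(1)((0) + (0) - (sin(2*θ))) = -sin(2*θ)/2
Γ^φ_{θ φ} = (1/2) g^{φφ} (∂_θ g_{φφ} + ∂_φ g_{φθ} - ∂_φ g_{θφ}) = (1/2)(1/sin(θ)^2)((sin(2*θ)) + (0) - (0)) = 1/tan(θ)
All other Christoffel symbols are zero.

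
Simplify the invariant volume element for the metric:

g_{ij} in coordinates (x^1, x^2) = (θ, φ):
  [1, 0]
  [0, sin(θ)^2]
det(g) = sin(θ)^2
√|det(g)| = sin(θ) (taking 0 < θ < π so that |sin(θ)| = sin(θ))
Volume element: dV = sin(θ) dθ dφ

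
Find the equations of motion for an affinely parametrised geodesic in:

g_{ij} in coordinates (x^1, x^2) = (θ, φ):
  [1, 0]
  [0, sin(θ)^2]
Geodesic equation: d^2x^k/dλ^2 + Γ^k_{ij} (dx^i/dλ)(dx^j/dλ) = 0.
Non-zero Christoffel symbols:
Γ^θ_{φ φ} = -sin(2*θ)/2
Γ^φ_{θ φ} = 1/tan(θ)
Substituting (the symmetric pair Γ^k_{ij}, Γ^k_{ji} combines into a factor 2):
d^2θ/dλ^2 - (sin(2*θ)/2) (dφ/dλ)^2 = 0
d^2φ/dλ^2 + (2/tan(θ)) (dθ/dλ)(dφ/dλ) = 0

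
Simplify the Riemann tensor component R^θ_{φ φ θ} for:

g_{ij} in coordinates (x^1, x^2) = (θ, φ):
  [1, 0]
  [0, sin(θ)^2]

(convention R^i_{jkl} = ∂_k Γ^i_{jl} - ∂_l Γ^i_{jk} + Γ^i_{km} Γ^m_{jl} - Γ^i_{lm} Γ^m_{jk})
Non-zero Christoffel symbols (Γ^k_{ij} = Γ^k_{ji}):
Γ^θ_{φ φ} = -sin(2*θ)/2
Γ^φ_{θ φ} = 1/tan(θ)
R^θ_{φ φ θ} = ∂_φ Γ^θ_{φ θ} - ∂_θ Γ^θ_{φ φ} + Γ^θ_{φ m} Γ^m_{φ θ} - Γ^θ_{θ m} Γ^m_{φ φ}
  = (0) - (-cos(2*θ)) + (-cos(θ)^2) - (0) = -sin(θ)^2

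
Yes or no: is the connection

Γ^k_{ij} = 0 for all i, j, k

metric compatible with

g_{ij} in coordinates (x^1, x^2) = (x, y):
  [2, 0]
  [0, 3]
Using ∇_k g_{ij} = ∂_k g_{ij} - Γ^m_{ki} g_{mj} - Γ^m_{kj} g_{im}:
e.g. ∇_x g_{xy} = (0) - (0) - (0) = 0
Every component ∇_k g_{ij} vanishes: the connection is metric compatible.
Yes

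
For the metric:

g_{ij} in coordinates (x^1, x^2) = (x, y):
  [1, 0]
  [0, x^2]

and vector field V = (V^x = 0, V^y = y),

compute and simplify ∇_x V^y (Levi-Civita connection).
Non-zero Christoffel symbols:
Γ^x_{y y} = -x
Γ^y_{x y} = 1/x
∇_x V^y = ∂_x V^y + Γ^y_{x j} V^j
  = (0) + (0)(0) + (1/x)(y)
  = y/x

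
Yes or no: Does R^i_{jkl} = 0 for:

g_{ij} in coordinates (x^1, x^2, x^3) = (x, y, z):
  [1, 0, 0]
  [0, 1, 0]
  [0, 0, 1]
All metric components are constant, so every Christoffel symbol vanishes and R^i_{jkl} = 0.
Yes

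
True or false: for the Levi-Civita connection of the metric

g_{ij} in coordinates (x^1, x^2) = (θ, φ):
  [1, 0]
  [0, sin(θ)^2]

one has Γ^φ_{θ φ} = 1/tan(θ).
Γ^φ_{θ φ} = (1/2) g^{φφ} (∂_θ g_{φφ} + ∂_φ g_{φθ} - ∂_φ g_{θφ}) = (1/2)(1/sin(θ)^2)((sin(2*θ)) + (0) - (0)) = 1/tan(θ)
This equals the proposed value 1/tan(θ).
True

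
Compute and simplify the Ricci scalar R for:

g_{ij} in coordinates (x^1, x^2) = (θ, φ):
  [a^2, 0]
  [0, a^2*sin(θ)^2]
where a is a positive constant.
Non-zero Christoffel symbols (Γ^k_{ij} = Γ^k_{ji}):
Γ^θ_{φ φ} = -sin(2*θ)/2
Γ^φ_{θ φ} = 1/tan(θ)
Ricci tensor (R_{ij} = R^k_{ikj}): R_{θθ} = 1, R_{θφ} = 0, R_{φφ} = sin(θ)^2
Inverse metric: g^{θθ} = 1/a^2, g^{φφ} = 1/(a^2*sin(θ)^2)
R = g^{ij} R_{ij} = (1/a^2)(1) + (1/(a^2*sin(θ)^2))(sin(θ)^2) = 2/a^2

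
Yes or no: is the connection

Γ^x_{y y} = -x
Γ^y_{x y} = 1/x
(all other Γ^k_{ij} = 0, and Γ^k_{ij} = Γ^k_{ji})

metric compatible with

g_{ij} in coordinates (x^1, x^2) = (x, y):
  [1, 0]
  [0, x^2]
Using ∇_k g_{ij} = ∂_k g_{ij} - Γ^m_{ki} g_{mj} - Γ^m_{kj} g_{im}:
e.g. ∇_x g_{yy} = (2*x) - (x) - (x) = 0
Every component ∇_k g_{ij} vanishes: the connection is metric compatible.
Yes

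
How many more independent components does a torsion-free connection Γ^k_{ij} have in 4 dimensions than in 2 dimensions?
Independent components in n dimensions: n × n(n+1)/2 = n^2(n+1)/2.
4D: 4 × 10 = 40
2D: 2 × 3 = 6
Difference = 40 - 6 = 34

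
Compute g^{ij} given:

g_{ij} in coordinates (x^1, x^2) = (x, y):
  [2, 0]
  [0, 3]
The metric is diagonal, so g^{ij} is diagonal with entries 1/g_{ii}: diag(1/2, 1/3).
g^{ij}:
  [1/2, 0]
  [0, 1/3]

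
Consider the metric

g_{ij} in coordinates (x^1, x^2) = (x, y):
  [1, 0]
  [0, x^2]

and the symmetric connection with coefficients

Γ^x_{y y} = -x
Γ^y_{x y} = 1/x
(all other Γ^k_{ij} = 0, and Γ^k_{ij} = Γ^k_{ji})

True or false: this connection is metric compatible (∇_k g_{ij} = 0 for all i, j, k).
Using ∇_k g_{ij} = ∂_k g_{ij} - Γ^m_{ki} g_{mj} - Γ^m_{kj} g_{im}:
e.g. ∇_x g_{yy} = (2*x) - (x) - (x) = 0
Every component ∇_k g_{ij} vanishes: the connection is metric compatible.
True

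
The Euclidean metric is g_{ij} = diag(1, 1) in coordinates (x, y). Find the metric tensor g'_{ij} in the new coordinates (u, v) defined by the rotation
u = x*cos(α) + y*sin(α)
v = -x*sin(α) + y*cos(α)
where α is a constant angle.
Invert the transformation: x = u*cos(α) - v*sin(α), y = u*sin(α) + v*cos(α)
g'_{ij} = (∂x^k/∂x'^i)(∂x^l/∂x'^j) g_{kl}; with g_{kl} = δ_{kl} this is Σ_k (∂x^k/∂x'^i)(∂x^k/∂x'^j).
Jacobian: ∂x/∂u = cos(α), ∂x/∂v = -sin(α), ∂y/∂u = sin(α), ∂y/∂v = cos(α)
g'_{uu} = (cos(α))(cos(α)) + (sin(α))(sin(α)) = 1
g'_{uv} = (cos(α))(-sin(α)) + (sin(α))(cos(α)) = 0
g'_{vv} = (-sin(α))(-sin(α)) + (cos(α))(cos(α)) = 1
g'_{ij} = diag(1, 1)
The Euclidean metric is invariant under rotations.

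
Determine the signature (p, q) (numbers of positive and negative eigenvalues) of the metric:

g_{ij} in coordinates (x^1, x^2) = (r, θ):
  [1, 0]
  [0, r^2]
The metric is diagonal, so its eigenvalues are the diagonal entries: 1, r^2 (at a generic point, where coordinate-dependent entries are positive).
2 positive, 0 negative.
(2, 0) - Riemannian (positive definite)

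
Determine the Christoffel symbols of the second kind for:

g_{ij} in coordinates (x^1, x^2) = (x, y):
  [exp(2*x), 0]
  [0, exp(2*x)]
Using Γ^k_{ij} = (1/2) g^{km} (∂_i g_{mj} + ∂_j g_{mi} - ∂_m g_{ij}); the metric is diagonal, so only the m = k term contributes.
Non-zero symbols (using the symmetry Γ^k_{ij} = Γ^k_{ji}):
Γ^x_{x x} = (1/2) g^{xx} (∂_x g_{xx} + ∂_x g_{xx} - ∂_x g_{xx}) = (1/2)(exp(-2*x))((2*exp(2*x)) + (2*exp(2*x)) - (2*exp(2*x))) = 1
Γ^x_{y y} = (1/2) g^{xx} (∂_y g_{xy} + ∂_y g_{xy} - ∂_x g_{yy}) = (1/2)(exp(-2*x))((0) + (0) - (2*exp(2*x))) = -1
Γ^y_{x y} = (1/2) g^{yy} (∂_x g_{yy} + ∂_y g_{yx} - ∂_y g_{xy}) = (1/2)(exp(-2*x))((2*exp(2*x)) + (0) - (0)) = 1
All other Christoffel symbols are zero.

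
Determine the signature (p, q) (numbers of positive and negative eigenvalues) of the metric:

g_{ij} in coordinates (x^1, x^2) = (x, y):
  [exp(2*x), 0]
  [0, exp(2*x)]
The metric is diagonal, so its eigenvalues are the diagonal entries: exp(2*x), exp(2*x) (at a generic point, where coordinate-dependent entries are positive).
2 positive, 0 negative.
(2, 0) - Riemannian (positive definite)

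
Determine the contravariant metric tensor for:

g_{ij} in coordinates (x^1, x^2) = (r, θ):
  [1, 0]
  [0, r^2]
The metric is diagonal, so g^{ij} is diagonal with entries 1/g_{ii}: diag(1, 1/(r^2)).
g^{ij}:
  [1, 0]
  [0, 1/r^2]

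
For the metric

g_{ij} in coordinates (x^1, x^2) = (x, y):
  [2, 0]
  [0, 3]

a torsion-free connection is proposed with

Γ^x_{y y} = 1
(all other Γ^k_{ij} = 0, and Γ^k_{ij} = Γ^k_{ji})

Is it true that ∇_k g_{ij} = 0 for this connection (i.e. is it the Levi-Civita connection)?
Using ∇_k g_{ij} = ∂_k g_{ij} - Γ^m_{ki} g_{mj} - Γ^m_{kj} g_{im}:
∇_y g_{xy} = (0) - (0) - (2) = -2 ≠ 0
So the connection is not metric compatible (it is not the Levi-Civita connection).
No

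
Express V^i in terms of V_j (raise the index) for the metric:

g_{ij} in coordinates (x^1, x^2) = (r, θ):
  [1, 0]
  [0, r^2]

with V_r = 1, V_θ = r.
Inverse metric (diagonal): g^{rr} = 1, g^{θθ} = 1/r^2
V^i = g^{ij} V_j:
V^r = (1)(1) + (0)(r) = 1
V^θ = (0)(1) + (1/r^2)(r) = 1/r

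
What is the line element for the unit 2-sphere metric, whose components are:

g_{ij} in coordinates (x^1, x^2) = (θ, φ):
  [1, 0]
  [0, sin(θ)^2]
ds^2 = g_{ij} dx^i dx^j; only the non-zero components contribute.
ds^2 = dθ^2 + sin(θ)^2 dφ^2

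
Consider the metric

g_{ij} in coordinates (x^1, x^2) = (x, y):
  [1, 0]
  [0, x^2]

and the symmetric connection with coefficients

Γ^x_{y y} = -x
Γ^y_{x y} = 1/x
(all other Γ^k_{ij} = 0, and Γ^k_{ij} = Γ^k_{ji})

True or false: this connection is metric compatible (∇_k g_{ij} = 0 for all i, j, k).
Using ∇_k g_{ij} = ∂_k g_{ij} - Γ^m_{ki} g_{mj} - Γ^m_{kj} g_{im}:
e.g. ∇_x g_{yy} = (2*x) - (x) - (x) = 0
Every component ∇_k g_{ij} vanishes: the connection is metric compatible.
True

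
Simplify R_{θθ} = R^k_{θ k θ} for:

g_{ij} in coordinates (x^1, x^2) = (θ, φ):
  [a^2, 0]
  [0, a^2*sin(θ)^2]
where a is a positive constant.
Non-zero Christoffel symbols (Γ^k_{ij} = Γ^k_{ji}):
Γ^θ_{φ φ} = -sin(2*θ)/2
Γ^φ_{θ φ} = 1/tan(θ)
R^θ_{θ θ θ} = 0 (a repeated index in an antisymmetric pair)
R^φ_{θ φ θ} = ∂_φ Γ^φ_{θ θ} - ∂_θ Γ^φ_{θ φ} + Γ^φ_{φ m} Γ^m_{θ θ} - Γ^φ_{θ m} Γ^m_{θ φ}
  = (0) - (-1/sin(θ)^2) + (0) - (1/tan(θ)^2) = 1
R_{θθ} = R^θ_{θ θ θ} + R^φ_{θ φ θ} = (0) + (1) = 1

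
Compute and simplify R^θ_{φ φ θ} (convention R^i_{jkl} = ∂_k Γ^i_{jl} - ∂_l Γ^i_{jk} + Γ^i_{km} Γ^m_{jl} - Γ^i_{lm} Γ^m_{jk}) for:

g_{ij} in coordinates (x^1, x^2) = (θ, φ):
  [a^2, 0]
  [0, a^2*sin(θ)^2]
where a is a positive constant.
Non-zero Christoffel symbols (Γ^k_{ij} = Γ^k_{ji}):
Γ^θ_{φ φ} = -sin(2*θ)/2
Γ^φ_{θ φ} = 1/tan(θ)
R^θ_{φ φ θ} = ∂_φ Γ^θ_{φ θ} - ∂_θ Γ^θ_{φ φ} + Γ^θ_{φ m} Γ^m_{φ θ} - Γ^θ_{θ m} Γ^m_{φ φ}
  = (0) - (-cos(2*θ)) + (-cos(θ)^2) - (0) = -sin(θ)^2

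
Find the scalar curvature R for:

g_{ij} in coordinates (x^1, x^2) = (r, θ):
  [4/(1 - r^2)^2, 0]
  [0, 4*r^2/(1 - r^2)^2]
Non-zero Christoffel symbols (Γ^k_{ij} = Γ^k_{ji}):
Γ^r_{r r} = 2*r/(1 - r^2)
Γ^r_{θ θ} = (r^3 + r)/(r^2 - 1)
Γ^θ_{r θ} = (-r^2 - 1)/(r^3 - r)
Ricci tensor (R_{ij} = R^k_{ikj}): R_{rr} = -4/(r^2 - 1)^2, R_{rθ} = 0, R_{θθ} = -4*r^2/(r^2 - 1)^2
Inverse metric: g^{rr} = (1 - r^2)^2/4, g^{θθ} = (1 - r^2)^2/(4*r^2)
R = g^{ij} R_{ij} = ((1 - r^2)^2/4)(-4/(r^2 - 1)^2) + ((1 - r^2)^2/(4*r^2))(-4*r^2/(r^2 - 1)^2) = -2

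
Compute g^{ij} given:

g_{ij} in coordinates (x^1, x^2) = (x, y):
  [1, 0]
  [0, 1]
The metric is diagonal, so g^{ij} is diagonal with entries 1/g_{ii}: diag(1, 1).
g^{ij}:
  [1, 0]
  [0, 1]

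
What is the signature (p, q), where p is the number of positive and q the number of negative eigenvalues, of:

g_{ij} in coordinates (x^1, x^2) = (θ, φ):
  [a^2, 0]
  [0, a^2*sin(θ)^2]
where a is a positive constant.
The metric is diagonal, so its eigenvalues are the diagonal entries: a^2, a^2*sin(θ)^2 (at a generic point, where coordinate-dependent entries are positive).
2 positive, 0 negative.
(2, 0) - Riemannian (positive definite)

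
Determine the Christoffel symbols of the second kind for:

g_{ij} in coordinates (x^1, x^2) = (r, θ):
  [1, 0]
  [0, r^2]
Using Γ^k_{ij} = (1/2) g^{km} (∂_i g_{mj} + ∂_j g_{mi} - ∂_m g_{ij}); the metric is diagonal, so only the m = k term contributes.
Non-zero symbols (using the symmetry Γ^k_{ij} = Γ^k_{ji}):
Γ^r_{θ θ} = (1/2) g^{rr} (∂_θ g_{rθ} + ∂_θ g_{rθ} - ∂_r g_{θθ}) = (1/2)(1)((0) + (0) - (2*r)) = -r
Γ^θ_{r θ} = (1/2) g^{θθ} (∂_r g_{θθ} + ∂_θ g_{θr} - ∂_θ g_{rθ}) = (1/2)(1/r^2)((2*r) + (0) - (0)) = 1/r
All other Christoffel symbols are zero.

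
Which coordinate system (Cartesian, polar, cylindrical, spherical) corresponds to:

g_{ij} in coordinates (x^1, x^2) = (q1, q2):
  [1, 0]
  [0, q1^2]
The line element ds^2 = dq1^2 + q1^2 dq2^2 is dr^2 + r^2 dθ^2 with q1 = r, q2 = θ.
polar coordinates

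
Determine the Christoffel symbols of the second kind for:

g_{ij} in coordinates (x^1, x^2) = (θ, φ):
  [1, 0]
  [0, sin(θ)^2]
Using Γ^k_{ij} = (1/2) g^{km} (∂_i g_{mj} + ∂_j g_{mi} - ∂_m g_{ij}); the metric is diagonal, so only the m = k term contributes.
Non-zero symbols (using the symmetry Γ^k_{ij} = Γ^k_{ji}):
Γ^θ_{φ φ} = (1/2) g^{θθ} (∂_φ g_{θφ} + ∂_φ g_{θφ} - ∂_θ g_{φφ}) = (1/2)(1)((0) + (0) - (sin(2*θ))) = -sin(2*θ)/2
Γ^φ_{θ φ} = (1/2) g^{φφ} (∂_θ g_{φφ} + ∂_φ g_{φθ} - ∂_φ g_{θφ}) = (1/2)(1/sin(θ)^2)((sin(2*θ)) + (0) - (0)) = 1/tan(θ)
All other Christoffel symbols are zero.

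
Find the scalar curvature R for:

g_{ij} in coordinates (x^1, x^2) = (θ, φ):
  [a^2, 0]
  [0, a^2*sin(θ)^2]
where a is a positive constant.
Non-zero Christoffel symbols (Γ^k_{ij} = Γ^k_{ji}):
Γ^θ_{φ φ} = -sin(2*θ)/2
Γ^φ_{θ φ} = 1/tan(θ)
Ricci tensor (R_{ij} = R^k_{ikj}): R_{θθ} = 1, R_{θφ} = 0, R_{φφ} = sin(θ)^2
Inverse metric: g^{θθ} = 1/a^2, g^{φφ} = 1/(a^2*sin(θ)^2)
R = g^{ij} R_{ij} = (1/a^2)(1) + (1/(a^2*sin(θ)^2))(sin(θ)^2) = 2/a^2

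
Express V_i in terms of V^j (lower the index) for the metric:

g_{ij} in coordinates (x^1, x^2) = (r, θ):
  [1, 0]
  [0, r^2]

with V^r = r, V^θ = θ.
V_i = g_{ij} V^j:
V_r = (1)(r) + (0)(θ) = r
V_θ = (0)(r) + (r^2)(θ) = r^2*θ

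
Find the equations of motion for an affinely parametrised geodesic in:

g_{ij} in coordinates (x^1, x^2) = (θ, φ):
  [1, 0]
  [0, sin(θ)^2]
Geodesic equation: d^2x^k/dλ^2 + Γ^k_{ij} (dx^i/dλ)(dx^j/dλ) = 0.
Non-zero Christoffel symbols:
Γ^θ_{φ φ} = -sin(2*θ)/2
Γ^φ_{θ φ} = 1/tan(θ)
Substituting (the symmetric pair Γ^k_{ij}, Γ^k_{ji} combines into a factor 2):
d^2θ/dλ^2 - (sin(2*θ)/2) (dφ/dλ)^2 = 0
d^2φ/dλ^2 + (2/tan(θ)) (dθ/dλ)(dφ/dλ) = 0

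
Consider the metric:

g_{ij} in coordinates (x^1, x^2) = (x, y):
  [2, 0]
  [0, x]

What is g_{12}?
With x^1 = x, x^2 = y, g_{12} = g_{xy} is the row-1, column-2 entry of the matrix.
g_{12} = 0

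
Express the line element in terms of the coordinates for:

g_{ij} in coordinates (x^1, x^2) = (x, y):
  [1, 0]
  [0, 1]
ds^2 = g_{ij} dx^i dx^j; only the non-zero components contribute.
ds^2 = dx^2 + dy^2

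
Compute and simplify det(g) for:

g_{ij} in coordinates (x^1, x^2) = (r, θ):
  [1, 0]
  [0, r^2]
For a 2×2 metric: det(g) = g_{11}·g_{22} - g_{12}·g_{21}
= (1)·(r^2) - (0)·(0)
= r^2 - 0
det(g) = r^2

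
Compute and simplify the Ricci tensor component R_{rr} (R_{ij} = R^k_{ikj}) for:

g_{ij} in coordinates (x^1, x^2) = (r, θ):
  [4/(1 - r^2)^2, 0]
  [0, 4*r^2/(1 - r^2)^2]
Non-zero Christoffel symbols (Γ^k_{ij} = Γ^k_{ji}):
Γ^r_{r r} = 2*r/(1 - r^2)
Γ^r_{θ θ} = (r^3 + r)/(r^2 - 1)
Γ^θ_{r θ} = (-r^2 - 1)/(r^3 - r)
R^r_{r r r} = 0 (a repeated index in an antisymmetric pair)
R^θ_{r θ r} = ∂_θ Γ^θ_{r r} - ∂_r Γ^θ_{r θ} + Γ^θ_{θ m} Γ^m_{r r} - Γ^θ_{r m} Γ^m_{r θ}
  = (0) - ((r^4 + 4*r^2 - 1)/(r^3 - r)^2) + (2*(r^2 + 1)/(r^2 - 1)^2) - ((r^2 + 1)^2/(r^3 - r)^2) = -4/(r^2 - 1)^2
R_{rr} = R^r_{r r r} + R^θ_{r θ r} = (0) + (-4/(r^2 - 1)^2) = -4/(r^2 - 1)^2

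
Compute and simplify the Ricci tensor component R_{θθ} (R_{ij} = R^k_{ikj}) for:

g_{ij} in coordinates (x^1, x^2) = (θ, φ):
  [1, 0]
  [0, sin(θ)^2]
Non-zero Christoffel symbols (Γ^k_{ij} = Γ^k_{ji}):
Γ^θ_{φ φ} = -sin(2*θ)/2
Γ^φ_{θ φ} = 1/tan(θ)
R^θ_{θ θ θ} = 0 (a repeated index in an antisymmetric pair)
R^φ_{θ φ θ} = ∂_φ Γ^φ_{θ θ} - ∂_θ Γ^φ_{θ φ} + Γ^φ_{φ m} Γ^m_{θ θ} - Γ^φ_{θ m} Γ^m_{θ φ}
  = (0) - (-1/sin(θ)^2) + (0) - (1/tan(θ)^2) = 1
R_{θθ} = R^θ_{θ θ θ} + R^φ_{θ φ θ} = (0) + (1) = 1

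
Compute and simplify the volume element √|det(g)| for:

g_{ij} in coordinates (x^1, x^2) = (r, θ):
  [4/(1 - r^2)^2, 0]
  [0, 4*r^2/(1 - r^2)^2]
det(g) = 16*r^2/(1 - r^2)^4
√|det(g)| = 4*r/(r^2 - 1)^2
Volume element: dV = 4*r/(r^2 - 1)^2 dr dθ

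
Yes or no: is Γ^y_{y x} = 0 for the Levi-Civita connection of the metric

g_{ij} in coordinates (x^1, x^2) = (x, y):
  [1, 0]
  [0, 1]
Γ^y_{y x} = (1/2) g^{yy} (∂_y g_{yx} + ∂_x g_{yy} - ∂_y g_{yx}) = (1/2)(1)((0) + (0) - (0)) = 0
This equals the proposed value 0.
Yes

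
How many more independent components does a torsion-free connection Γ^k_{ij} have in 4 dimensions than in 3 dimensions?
Independent components in n dimensions: n × n(n+1)/2 = n^2(n+1)/2.
4D: 4 × 10 = 40
3D: 3 × 6 = 18
Difference = 40 - 18 = 22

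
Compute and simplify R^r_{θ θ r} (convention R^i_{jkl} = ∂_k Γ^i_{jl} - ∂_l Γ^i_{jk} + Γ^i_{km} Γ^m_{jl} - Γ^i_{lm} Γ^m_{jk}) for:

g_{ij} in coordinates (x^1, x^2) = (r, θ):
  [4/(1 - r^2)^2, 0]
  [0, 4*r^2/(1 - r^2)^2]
Non-zero Christoffel symbols (Γ^k_{ij} = Γ^k_{ji}):
Γ^r_{r r} = 2*r/(1 - r^2)
Γ^r_{θ θ} = (r^3 + r)/(r^2 - 1)
Γ^θ_{r θ} = (-r^2 - 1)/(r^3 - r)
R^r_{θ θ r} = ∂_θ Γ^r_{θ r} - ∂_r Γ^r_{θ θ} + Γ^r_{θ m} Γ^m_{θ r} - Γ^r_{r m} Γ^m_{θ θ}
  = (0) - ((r^4 - 4*r^2 - 1)/(r^2 - 1)^2) + (-(r^2 + 1)^2/(r^2 - 1)^2) - (-2*r^2*(r^2 + 1)/(r^2 - 1)^2) = 4*r^2/(r^2 - 1)^2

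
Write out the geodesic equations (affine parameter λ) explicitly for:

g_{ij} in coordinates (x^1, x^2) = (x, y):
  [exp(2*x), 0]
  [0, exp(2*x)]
Geodesic equation: d^2x^k/dλ^2 + Γ^k_{ij} (dx^i/dλ)(dx^j/dλ) = 0.
Non-zero Christoffel symbols:
Γ^x_{x x} = 1
Γ^x_{y y} = -1
Γ^y_{x y} = 1
Substituting (the symmetric pair Γ^k_{ij}, Γ^k_{ji} combines into a factor 2):
d^2x/dλ^2 + (dx/dλ)^2 - (dy/dλ)^2 = 0
d^2y/dλ^2 + 2 (dx/dλ)(dy/dλ) = 0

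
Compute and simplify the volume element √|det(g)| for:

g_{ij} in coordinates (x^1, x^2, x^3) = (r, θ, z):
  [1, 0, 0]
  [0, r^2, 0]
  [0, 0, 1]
det(g) = r^2
√|det(g)| = r
Volume element: dV = r dr dθ dz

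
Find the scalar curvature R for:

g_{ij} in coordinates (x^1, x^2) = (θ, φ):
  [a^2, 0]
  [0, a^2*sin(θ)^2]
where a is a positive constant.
Non-zero Christoffel symbols (Γ^k_{ij} = Γ^k_{ji}):
Γ^θ_{φ φ} = -sin(2*θ)/2
Γ^φ_{θ φ} = 1/tan(θ)
Ricci tensor (R_{ij} = R^k_{ikj}): R_{θθ} = 1, R_{θφ} = 0, R_{φφ} = sin(θ)^2
Inverse metric: g^{θθ} = 1/a^2, g^{φφ} = 1/(a^2*sin(θ)^2)
R = g^{ij} R_{ij} = (1/a^2)(1) + (1/(a^2*sin(θ)^2))(sin(θ)^2) = 2/a^2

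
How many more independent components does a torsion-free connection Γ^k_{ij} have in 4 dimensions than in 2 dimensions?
Independent components in n dimensions: n × n(n+1)/2 = n^2(n+1)/2.
4D: 4 × 10 = 40
2D: 2 × 3 = 6
Difference = 40 - 6 = 34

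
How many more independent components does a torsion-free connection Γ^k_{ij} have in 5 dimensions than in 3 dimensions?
Independent components in n dimensions: n × n(n+1)/2 = n^2(n+1)/2.
5D: 5 × 15 = 75
3D: 3 × 6 = 18
Difference = 75 - 18 = 57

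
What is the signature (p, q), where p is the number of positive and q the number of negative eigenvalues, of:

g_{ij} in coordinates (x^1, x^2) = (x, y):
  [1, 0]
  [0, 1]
The metric is diagonal, so its eigenvalues are the diagonal entries: 1, 1 (at a generic point, where coordinate-dependent entries are positive).
2 positive, 0 negative.
(2, 0) - Riemannian (positive definite)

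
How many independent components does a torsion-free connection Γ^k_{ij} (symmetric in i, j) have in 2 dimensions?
Γ^k_{ij} has n choices for the upper index and n(n+1)/2 independent symmetric lower index pairs.
Total = 2 × 2×3/2 = 2 × 3 = 6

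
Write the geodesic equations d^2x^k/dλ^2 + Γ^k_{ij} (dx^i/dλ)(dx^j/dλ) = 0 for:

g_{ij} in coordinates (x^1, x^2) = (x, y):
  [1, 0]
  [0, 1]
Geodesic equation: d^2x^k/dλ^2 + Γ^k_{ij} (dx^i/dλ)(dx^j/dλ) = 0.
All Christoffel symbols vanish, so the geodesics are straight lines:
d^2x/dλ^2 = 0
d^2y/dλ^2 = 0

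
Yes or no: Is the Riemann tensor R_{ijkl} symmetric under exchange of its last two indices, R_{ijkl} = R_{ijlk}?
It is antisymmetric in the last pair: R_{ijkl} = -R_{ijlk}.
No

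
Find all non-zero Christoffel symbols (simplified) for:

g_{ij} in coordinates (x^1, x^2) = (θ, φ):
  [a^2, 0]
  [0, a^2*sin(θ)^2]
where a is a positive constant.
Using Γ^k_{ij} = (1/2) g^{km} (∂_i g_{mj} + ∂_j g_{mi} - ∂_m g_{ij}); the metric is diagonal, so only the m = k term contributes.
Non-zero symbols (using the symmetry Γ^k_{ij} = Γ^k_{ji}):
Γ^θ_{φ φ} = (1/2) g^{θθ} (∂_φ g_{θφ} + ∂_φ g_{θφ} - ∂_θ g_{φφ}) = (1/2)(1/a^2)((0) + (0) - (a^2*sin(2*θ))) = -sin(2*θ)/2
Γ^φ_{θ φ} = (1/2) g^{φφ} (∂_θ g_{φφ} + ∂_φ g_{φθ} - ∂_φ g_{θφ}) = (1/2)(1/(a^2*sin(θ)^2))((a^2*sin(2*θ)) + (0) - (0)) = 1/tan(θ)
All other Christoffel symbols are zero.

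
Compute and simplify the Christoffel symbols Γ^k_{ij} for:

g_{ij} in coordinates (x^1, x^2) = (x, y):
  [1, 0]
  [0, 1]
Using Γ^k_{ij} = (1/2) g^{km} (∂_i g_{mj} + ∂_j g_{mi} - ∂_m g_{ij}); the metric is diagonal, so only the m = k term contributes.
Every metric component is constant, so all ∂_m g_{ij} = 0 and every Christoffel symbol vanishes.
All Christoffel symbols are zero.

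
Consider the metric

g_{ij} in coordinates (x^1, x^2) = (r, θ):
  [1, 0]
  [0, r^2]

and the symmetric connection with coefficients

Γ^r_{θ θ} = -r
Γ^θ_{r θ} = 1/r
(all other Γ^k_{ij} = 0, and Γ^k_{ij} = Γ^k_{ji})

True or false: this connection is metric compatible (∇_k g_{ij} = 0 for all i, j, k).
Using ∇_k g_{ij} = ∂_k g_{ij} - Γ^m_{ki} g_{mj} - Γ^m_{kj} g_{im}:
e.g. ∇_r g_{θθ} = (2*r) - (r) - (r) = 0
Every component ∇_k g_{ij} vanishes: the connection is metric compatible.
True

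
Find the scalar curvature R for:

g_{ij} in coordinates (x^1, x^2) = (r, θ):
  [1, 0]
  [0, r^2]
Non-zero Christoffel symbols (Γ^k_{ij} = Γ^k_{ji}):
Γ^r_{θ θ} = -r
Γ^θ_{r θ} = 1/r
Ricci tensor (R_{ij} = R^k_{ikj}): R_{rr} = 0, R_{rθ} = 0, R_{θθ} = 0
Inverse metric: g^{rr} = 1, g^{θθ} = 1/r^2
R = g^{ij} R_{ij} = (1)(0) + (1/r^2)(0) = 0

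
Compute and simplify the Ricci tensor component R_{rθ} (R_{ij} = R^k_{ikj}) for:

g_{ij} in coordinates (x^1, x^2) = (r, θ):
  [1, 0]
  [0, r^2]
Non-zero Christoffel symbols (Γ^k_{ij} = Γ^k_{ji}):
Γ^r_{θ θ} = -r
Γ^θ_{r θ} = 1/r
R^r_{r r θ} = 0 (a repeated index in an antisymmetric pair)
R^θ_{r θ θ} = 0 (a repeated index in an antisymmetric pair)
R_{rθ} = R^r_{r r θ} + R^θ_{r θ θ} = (0) + (0) = 0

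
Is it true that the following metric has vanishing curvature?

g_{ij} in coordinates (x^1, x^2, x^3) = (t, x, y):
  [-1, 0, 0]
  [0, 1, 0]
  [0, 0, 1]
All metric components are constant, so every Christoffel symbol vanishes and R^i_{jkl} = 0.
Yes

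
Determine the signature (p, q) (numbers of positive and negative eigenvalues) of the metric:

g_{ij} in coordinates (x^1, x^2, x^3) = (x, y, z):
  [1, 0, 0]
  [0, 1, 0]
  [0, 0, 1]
The metric is diagonal, so its eigenvalues are the diagonal entries: 1, 1, 1 (at a generic point, where coordinate-dependent entries are positive).
3 positive, 0 negative.
(3, 0) - Riemannian (positive definite)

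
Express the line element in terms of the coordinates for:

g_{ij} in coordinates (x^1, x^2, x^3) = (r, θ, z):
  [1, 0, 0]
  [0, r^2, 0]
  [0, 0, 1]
ds^2 = g_{ij} dx^i dx^j; only the non-zero components contribute.
ds^2 = dr^2 + r^2 dθ^2 + dz^2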